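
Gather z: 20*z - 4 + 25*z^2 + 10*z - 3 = 25*z^2 + 30*z - 7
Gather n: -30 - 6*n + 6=-6*n - 24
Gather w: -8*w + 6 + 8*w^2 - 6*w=8*w^2 - 14*w + 6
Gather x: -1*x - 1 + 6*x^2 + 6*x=6*x^2 + 5*x - 1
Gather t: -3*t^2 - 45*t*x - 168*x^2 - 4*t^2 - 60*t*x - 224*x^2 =-7*t^2 - 105*t*x - 392*x^2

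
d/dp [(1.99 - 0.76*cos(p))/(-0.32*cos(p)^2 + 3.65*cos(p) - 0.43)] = (0.2432*cos(p)^2 - 1.2736*cos(p) + 6.9367)*sin(p)/(0.1024*cos(p)^4 - 2.336*cos(p)^3 + 13.5977*cos(p)^2 - 3.139*cos(p) + 0.1849)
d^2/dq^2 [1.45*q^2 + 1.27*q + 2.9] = 2.90000000000000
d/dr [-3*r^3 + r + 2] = 1 - 9*r^2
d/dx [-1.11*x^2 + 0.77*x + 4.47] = 0.77 - 2.22*x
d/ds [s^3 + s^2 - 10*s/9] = 3*s^2 + 2*s - 10/9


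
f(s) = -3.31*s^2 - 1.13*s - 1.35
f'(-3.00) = 18.73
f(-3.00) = -27.75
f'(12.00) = -80.57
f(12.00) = -491.55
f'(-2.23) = 13.63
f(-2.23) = -15.29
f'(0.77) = -6.23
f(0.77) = -4.18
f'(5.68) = -38.73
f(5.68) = -114.56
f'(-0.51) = 2.25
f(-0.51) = -1.63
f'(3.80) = -26.29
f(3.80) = -53.44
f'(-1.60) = 9.46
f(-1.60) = -8.02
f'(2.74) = -19.27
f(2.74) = -29.30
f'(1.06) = -8.15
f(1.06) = -6.27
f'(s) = -6.62*s - 1.13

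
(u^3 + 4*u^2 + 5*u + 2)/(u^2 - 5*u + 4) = (u^3 + 4*u^2 + 5*u + 2)/(u^2 - 5*u + 4)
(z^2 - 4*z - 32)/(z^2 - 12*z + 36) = (z^2 - 4*z - 32)/(z^2 - 12*z + 36)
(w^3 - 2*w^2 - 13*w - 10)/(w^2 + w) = w - 3 - 10/w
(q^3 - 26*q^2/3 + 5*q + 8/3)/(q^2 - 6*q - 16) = (3*q^2 - 2*q - 1)/(3*(q + 2))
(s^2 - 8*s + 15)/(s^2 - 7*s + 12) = (s - 5)/(s - 4)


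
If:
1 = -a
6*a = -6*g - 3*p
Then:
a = -1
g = 1 - p/2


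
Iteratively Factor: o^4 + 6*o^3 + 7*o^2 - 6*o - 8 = (o - 1)*(o^3 + 7*o^2 + 14*o + 8) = (o - 1)*(o + 2)*(o^2 + 5*o + 4) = (o - 1)*(o + 2)*(o + 4)*(o + 1)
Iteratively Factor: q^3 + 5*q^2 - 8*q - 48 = (q + 4)*(q^2 + q - 12) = (q + 4)^2*(q - 3)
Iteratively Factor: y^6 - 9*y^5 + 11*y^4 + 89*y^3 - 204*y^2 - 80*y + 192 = (y - 4)*(y^5 - 5*y^4 - 9*y^3 + 53*y^2 + 8*y - 48) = (y - 4)*(y + 1)*(y^4 - 6*y^3 - 3*y^2 + 56*y - 48) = (y - 4)*(y - 1)*(y + 1)*(y^3 - 5*y^2 - 8*y + 48) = (y - 4)^2*(y - 1)*(y + 1)*(y^2 - y - 12) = (y - 4)^2*(y - 1)*(y + 1)*(y + 3)*(y - 4)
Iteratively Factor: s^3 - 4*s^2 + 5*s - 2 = (s - 2)*(s^2 - 2*s + 1) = (s - 2)*(s - 1)*(s - 1)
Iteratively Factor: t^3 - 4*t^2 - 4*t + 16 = (t + 2)*(t^2 - 6*t + 8) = (t - 2)*(t + 2)*(t - 4)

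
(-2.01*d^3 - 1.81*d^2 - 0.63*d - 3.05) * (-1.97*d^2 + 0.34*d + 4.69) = 3.9597*d^5 + 2.8823*d^4 - 8.8012*d^3 - 2.6946*d^2 - 3.9917*d - 14.3045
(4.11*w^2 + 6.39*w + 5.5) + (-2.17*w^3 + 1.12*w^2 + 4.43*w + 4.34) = -2.17*w^3 + 5.23*w^2 + 10.82*w + 9.84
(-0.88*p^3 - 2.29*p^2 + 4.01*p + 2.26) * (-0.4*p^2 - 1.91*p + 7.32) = 0.352*p^5 + 2.5968*p^4 - 3.6717*p^3 - 25.3259*p^2 + 25.0366*p + 16.5432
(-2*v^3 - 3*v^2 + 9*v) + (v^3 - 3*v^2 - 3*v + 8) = -v^3 - 6*v^2 + 6*v + 8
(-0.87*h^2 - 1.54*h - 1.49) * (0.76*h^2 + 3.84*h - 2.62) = -0.6612*h^4 - 4.5112*h^3 - 4.7666*h^2 - 1.6868*h + 3.9038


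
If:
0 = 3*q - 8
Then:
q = 8/3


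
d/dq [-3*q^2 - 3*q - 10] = -6*q - 3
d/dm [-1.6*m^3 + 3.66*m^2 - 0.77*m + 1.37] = -4.8*m^2 + 7.32*m - 0.77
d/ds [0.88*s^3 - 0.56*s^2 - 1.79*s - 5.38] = 2.64*s^2 - 1.12*s - 1.79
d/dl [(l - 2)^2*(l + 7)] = 3*(l - 2)*(l + 4)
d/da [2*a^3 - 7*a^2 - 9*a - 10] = 6*a^2 - 14*a - 9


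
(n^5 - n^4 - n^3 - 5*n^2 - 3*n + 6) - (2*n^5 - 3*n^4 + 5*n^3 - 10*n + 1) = -n^5 + 2*n^4 - 6*n^3 - 5*n^2 + 7*n + 5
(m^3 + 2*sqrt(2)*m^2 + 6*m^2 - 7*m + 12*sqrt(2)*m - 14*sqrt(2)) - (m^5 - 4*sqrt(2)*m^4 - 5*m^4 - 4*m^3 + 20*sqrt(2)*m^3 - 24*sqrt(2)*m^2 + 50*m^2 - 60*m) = -m^5 + 5*m^4 + 4*sqrt(2)*m^4 - 20*sqrt(2)*m^3 + 5*m^3 - 44*m^2 + 26*sqrt(2)*m^2 + 12*sqrt(2)*m + 53*m - 14*sqrt(2)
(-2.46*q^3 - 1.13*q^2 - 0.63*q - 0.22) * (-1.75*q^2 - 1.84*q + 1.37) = 4.305*q^5 + 6.5039*q^4 - 0.1885*q^3 - 0.00390000000000001*q^2 - 0.4583*q - 0.3014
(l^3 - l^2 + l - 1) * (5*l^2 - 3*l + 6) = 5*l^5 - 8*l^4 + 14*l^3 - 14*l^2 + 9*l - 6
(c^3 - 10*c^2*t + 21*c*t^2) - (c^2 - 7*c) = c^3 - 10*c^2*t - c^2 + 21*c*t^2 + 7*c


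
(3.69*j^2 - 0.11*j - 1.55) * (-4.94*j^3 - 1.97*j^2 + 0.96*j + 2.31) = -18.2286*j^5 - 6.7259*j^4 + 11.4161*j^3 + 11.4718*j^2 - 1.7421*j - 3.5805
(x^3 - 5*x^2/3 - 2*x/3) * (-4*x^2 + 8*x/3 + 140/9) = -4*x^5 + 28*x^4/3 + 124*x^3/9 - 748*x^2/27 - 280*x/27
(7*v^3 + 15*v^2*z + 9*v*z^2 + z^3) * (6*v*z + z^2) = 42*v^4*z + 97*v^3*z^2 + 69*v^2*z^3 + 15*v*z^4 + z^5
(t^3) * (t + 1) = t^4 + t^3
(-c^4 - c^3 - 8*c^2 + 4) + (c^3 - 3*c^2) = -c^4 - 11*c^2 + 4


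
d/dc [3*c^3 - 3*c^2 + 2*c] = 9*c^2 - 6*c + 2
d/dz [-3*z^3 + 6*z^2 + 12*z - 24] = -9*z^2 + 12*z + 12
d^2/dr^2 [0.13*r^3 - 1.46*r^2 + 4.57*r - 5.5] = 0.78*r - 2.92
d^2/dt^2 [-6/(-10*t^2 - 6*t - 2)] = 6*(-25*t^2 - 15*t + (10*t + 3)^2 - 5)/(5*t^2 + 3*t + 1)^3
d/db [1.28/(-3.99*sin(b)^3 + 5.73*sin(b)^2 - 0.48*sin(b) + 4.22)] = (15.3216*sin(b)^2 - 14.6688*sin(b) + 0.6144)*cos(b)/(3.99*sin(b)^3 - 5.73*sin(b)^2 + 0.48*sin(b) - 4.22)^2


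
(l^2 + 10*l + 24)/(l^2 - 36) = (l + 4)/(l - 6)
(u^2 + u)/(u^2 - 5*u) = (u + 1)/(u - 5)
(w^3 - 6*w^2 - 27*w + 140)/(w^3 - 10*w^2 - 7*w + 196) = (w^2 + w - 20)/(w^2 - 3*w - 28)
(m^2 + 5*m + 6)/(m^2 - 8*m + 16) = (m^2 + 5*m + 6)/(m^2 - 8*m + 16)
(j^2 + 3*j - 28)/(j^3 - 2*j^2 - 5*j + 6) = (j^2 + 3*j - 28)/(j^3 - 2*j^2 - 5*j + 6)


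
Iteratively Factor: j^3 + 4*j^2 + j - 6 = (j - 1)*(j^2 + 5*j + 6) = (j - 1)*(j + 2)*(j + 3)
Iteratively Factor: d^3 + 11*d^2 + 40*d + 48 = (d + 4)*(d^2 + 7*d + 12) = (d + 3)*(d + 4)*(d + 4)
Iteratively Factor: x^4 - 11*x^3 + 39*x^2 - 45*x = (x - 5)*(x^3 - 6*x^2 + 9*x) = x*(x - 5)*(x^2 - 6*x + 9) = x*(x - 5)*(x - 3)*(x - 3)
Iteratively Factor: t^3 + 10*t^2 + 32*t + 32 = (t + 4)*(t^2 + 6*t + 8) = (t + 2)*(t + 4)*(t + 4)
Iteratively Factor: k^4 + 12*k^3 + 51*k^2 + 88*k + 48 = (k + 1)*(k^3 + 11*k^2 + 40*k + 48) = (k + 1)*(k + 4)*(k^2 + 7*k + 12) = (k + 1)*(k + 3)*(k + 4)*(k + 4)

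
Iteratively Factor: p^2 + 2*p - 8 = (p + 4)*(p - 2)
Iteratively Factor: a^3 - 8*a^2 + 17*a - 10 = (a - 1)*(a^2 - 7*a + 10) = (a - 2)*(a - 1)*(a - 5)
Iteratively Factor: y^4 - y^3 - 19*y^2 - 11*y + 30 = (y + 3)*(y^3 - 4*y^2 - 7*y + 10) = (y - 1)*(y + 3)*(y^2 - 3*y - 10) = (y - 5)*(y - 1)*(y + 3)*(y + 2)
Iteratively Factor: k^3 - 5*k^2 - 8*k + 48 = (k + 3)*(k^2 - 8*k + 16) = (k - 4)*(k + 3)*(k - 4)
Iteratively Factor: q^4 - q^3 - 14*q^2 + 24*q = (q - 3)*(q^3 + 2*q^2 - 8*q) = (q - 3)*(q - 2)*(q^2 + 4*q) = (q - 3)*(q - 2)*(q + 4)*(q)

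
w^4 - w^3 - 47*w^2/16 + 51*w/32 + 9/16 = (w - 2)*(w - 3/4)*(w + 1/4)*(w + 3/2)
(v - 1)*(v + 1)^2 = v^3 + v^2 - v - 1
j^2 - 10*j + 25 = (j - 5)^2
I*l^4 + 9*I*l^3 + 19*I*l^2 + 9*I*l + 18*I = (l + 3)*(l + 6)*(l + I)*(I*l + 1)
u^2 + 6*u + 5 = (u + 1)*(u + 5)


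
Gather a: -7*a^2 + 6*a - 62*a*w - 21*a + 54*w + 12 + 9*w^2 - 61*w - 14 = -7*a^2 + a*(-62*w - 15) + 9*w^2 - 7*w - 2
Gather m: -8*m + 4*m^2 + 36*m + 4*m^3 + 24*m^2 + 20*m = 4*m^3 + 28*m^2 + 48*m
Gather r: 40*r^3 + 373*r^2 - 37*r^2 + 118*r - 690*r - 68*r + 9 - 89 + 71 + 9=40*r^3 + 336*r^2 - 640*r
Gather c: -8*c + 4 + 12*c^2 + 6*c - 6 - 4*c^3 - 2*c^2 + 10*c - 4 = -4*c^3 + 10*c^2 + 8*c - 6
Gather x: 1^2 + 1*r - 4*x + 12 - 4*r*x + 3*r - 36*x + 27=4*r + x*(-4*r - 40) + 40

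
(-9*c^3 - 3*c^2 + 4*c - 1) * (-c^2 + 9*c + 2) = 9*c^5 - 78*c^4 - 49*c^3 + 31*c^2 - c - 2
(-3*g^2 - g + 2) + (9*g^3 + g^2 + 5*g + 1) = 9*g^3 - 2*g^2 + 4*g + 3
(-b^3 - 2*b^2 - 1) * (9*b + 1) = -9*b^4 - 19*b^3 - 2*b^2 - 9*b - 1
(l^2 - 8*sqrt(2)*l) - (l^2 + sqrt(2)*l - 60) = -9*sqrt(2)*l + 60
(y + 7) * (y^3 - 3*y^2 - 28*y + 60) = y^4 + 4*y^3 - 49*y^2 - 136*y + 420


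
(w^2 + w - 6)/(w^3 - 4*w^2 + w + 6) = (w + 3)/(w^2 - 2*w - 3)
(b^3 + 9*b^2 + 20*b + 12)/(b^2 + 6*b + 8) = (b^2 + 7*b + 6)/(b + 4)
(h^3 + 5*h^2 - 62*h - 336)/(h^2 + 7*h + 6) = (h^2 - h - 56)/(h + 1)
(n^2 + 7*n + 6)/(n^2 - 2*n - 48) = (n + 1)/(n - 8)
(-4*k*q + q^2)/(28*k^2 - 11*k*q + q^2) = q/(-7*k + q)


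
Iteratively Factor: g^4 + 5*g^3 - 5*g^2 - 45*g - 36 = (g + 4)*(g^3 + g^2 - 9*g - 9) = (g + 1)*(g + 4)*(g^2 - 9) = (g - 3)*(g + 1)*(g + 4)*(g + 3)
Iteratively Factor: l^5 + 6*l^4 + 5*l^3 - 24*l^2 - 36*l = (l + 3)*(l^4 + 3*l^3 - 4*l^2 - 12*l) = (l + 2)*(l + 3)*(l^3 + l^2 - 6*l) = (l - 2)*(l + 2)*(l + 3)*(l^2 + 3*l) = l*(l - 2)*(l + 2)*(l + 3)*(l + 3)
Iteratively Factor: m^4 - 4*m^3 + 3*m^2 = (m)*(m^3 - 4*m^2 + 3*m) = m^2*(m^2 - 4*m + 3) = m^2*(m - 1)*(m - 3)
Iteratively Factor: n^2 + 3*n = (n)*(n + 3)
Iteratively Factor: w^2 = (w)*(w)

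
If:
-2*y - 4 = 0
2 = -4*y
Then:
No Solution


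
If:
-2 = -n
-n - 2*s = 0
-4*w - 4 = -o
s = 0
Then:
No Solution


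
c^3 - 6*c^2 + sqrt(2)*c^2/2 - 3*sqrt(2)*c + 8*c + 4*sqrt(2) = (c - 4)*(c - 2)*(c + sqrt(2)/2)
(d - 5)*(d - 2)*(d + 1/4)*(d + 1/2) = d^4 - 25*d^3/4 + 39*d^2/8 + 53*d/8 + 5/4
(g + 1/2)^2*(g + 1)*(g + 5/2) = g^4 + 9*g^3/2 + 25*g^2/4 + 27*g/8 + 5/8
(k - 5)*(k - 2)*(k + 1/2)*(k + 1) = k^4 - 11*k^3/2 + 23*k/2 + 5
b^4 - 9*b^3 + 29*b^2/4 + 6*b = b*(b - 8)*(b - 3/2)*(b + 1/2)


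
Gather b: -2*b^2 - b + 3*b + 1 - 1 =-2*b^2 + 2*b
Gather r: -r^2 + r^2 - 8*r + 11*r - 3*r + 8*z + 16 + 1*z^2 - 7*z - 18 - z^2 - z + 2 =0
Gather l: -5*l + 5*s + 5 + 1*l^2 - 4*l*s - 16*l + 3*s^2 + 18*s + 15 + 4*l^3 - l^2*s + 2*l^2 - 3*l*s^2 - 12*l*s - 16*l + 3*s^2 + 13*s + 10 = 4*l^3 + l^2*(3 - s) + l*(-3*s^2 - 16*s - 37) + 6*s^2 + 36*s + 30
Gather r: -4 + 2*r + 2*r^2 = 2*r^2 + 2*r - 4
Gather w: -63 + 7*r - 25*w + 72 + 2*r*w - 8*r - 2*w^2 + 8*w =-r - 2*w^2 + w*(2*r - 17) + 9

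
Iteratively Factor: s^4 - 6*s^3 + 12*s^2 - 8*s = (s)*(s^3 - 6*s^2 + 12*s - 8) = s*(s - 2)*(s^2 - 4*s + 4) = s*(s - 2)^2*(s - 2)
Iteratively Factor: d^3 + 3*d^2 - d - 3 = (d - 1)*(d^2 + 4*d + 3) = (d - 1)*(d + 1)*(d + 3)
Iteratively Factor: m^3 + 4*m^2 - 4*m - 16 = (m + 4)*(m^2 - 4) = (m + 2)*(m + 4)*(m - 2)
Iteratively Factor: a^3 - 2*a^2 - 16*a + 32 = (a - 2)*(a^2 - 16) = (a - 4)*(a - 2)*(a + 4)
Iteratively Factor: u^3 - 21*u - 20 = (u - 5)*(u^2 + 5*u + 4) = (u - 5)*(u + 4)*(u + 1)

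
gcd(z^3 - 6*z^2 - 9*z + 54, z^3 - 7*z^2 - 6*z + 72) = z^2 - 3*z - 18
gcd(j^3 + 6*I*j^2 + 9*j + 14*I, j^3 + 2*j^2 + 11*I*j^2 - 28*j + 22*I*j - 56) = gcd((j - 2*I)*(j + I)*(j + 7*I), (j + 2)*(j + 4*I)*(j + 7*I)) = j + 7*I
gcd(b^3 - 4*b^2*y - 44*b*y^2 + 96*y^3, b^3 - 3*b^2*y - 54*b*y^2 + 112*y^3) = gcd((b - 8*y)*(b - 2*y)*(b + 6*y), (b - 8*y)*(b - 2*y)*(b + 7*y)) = b^2 - 10*b*y + 16*y^2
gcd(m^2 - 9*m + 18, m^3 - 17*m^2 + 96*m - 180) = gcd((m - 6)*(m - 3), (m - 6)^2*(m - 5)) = m - 6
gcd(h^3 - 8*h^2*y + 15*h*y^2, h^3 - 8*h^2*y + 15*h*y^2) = h^3 - 8*h^2*y + 15*h*y^2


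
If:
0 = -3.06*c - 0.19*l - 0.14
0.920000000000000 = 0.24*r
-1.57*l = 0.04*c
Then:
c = -0.05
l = 0.00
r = 3.83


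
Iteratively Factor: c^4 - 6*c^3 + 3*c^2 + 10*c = (c - 2)*(c^3 - 4*c^2 - 5*c) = (c - 2)*(c + 1)*(c^2 - 5*c) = (c - 5)*(c - 2)*(c + 1)*(c)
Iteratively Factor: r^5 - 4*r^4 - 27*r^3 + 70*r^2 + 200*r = (r - 5)*(r^4 + r^3 - 22*r^2 - 40*r) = r*(r - 5)*(r^3 + r^2 - 22*r - 40) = r*(r - 5)*(r + 4)*(r^2 - 3*r - 10) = r*(r - 5)*(r + 2)*(r + 4)*(r - 5)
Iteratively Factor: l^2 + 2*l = (l)*(l + 2)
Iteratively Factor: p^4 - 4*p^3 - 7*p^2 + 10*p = (p)*(p^3 - 4*p^2 - 7*p + 10) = p*(p - 1)*(p^2 - 3*p - 10) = p*(p - 1)*(p + 2)*(p - 5)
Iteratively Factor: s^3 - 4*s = (s)*(s^2 - 4) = s*(s - 2)*(s + 2)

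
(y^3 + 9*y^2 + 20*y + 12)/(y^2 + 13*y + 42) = (y^2 + 3*y + 2)/(y + 7)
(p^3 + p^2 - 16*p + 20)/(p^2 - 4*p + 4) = p + 5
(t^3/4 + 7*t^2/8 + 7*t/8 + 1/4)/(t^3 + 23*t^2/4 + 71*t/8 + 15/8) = (2*t^3 + 7*t^2 + 7*t + 2)/(8*t^3 + 46*t^2 + 71*t + 15)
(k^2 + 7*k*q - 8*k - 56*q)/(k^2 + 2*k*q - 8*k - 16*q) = (k + 7*q)/(k + 2*q)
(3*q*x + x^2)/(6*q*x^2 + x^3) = (3*q + x)/(x*(6*q + x))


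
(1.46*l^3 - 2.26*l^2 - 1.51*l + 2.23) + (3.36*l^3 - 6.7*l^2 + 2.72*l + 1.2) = 4.82*l^3 - 8.96*l^2 + 1.21*l + 3.43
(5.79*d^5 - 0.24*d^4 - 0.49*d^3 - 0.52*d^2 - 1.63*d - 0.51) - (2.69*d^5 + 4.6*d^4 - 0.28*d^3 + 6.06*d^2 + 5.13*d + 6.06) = 3.1*d^5 - 4.84*d^4 - 0.21*d^3 - 6.58*d^2 - 6.76*d - 6.57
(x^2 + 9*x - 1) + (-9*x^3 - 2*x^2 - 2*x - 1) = -9*x^3 - x^2 + 7*x - 2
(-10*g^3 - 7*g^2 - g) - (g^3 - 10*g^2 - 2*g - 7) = -11*g^3 + 3*g^2 + g + 7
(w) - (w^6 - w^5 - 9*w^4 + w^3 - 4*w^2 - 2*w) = -w^6 + w^5 + 9*w^4 - w^3 + 4*w^2 + 3*w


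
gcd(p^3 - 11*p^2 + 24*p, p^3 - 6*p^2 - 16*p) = p^2 - 8*p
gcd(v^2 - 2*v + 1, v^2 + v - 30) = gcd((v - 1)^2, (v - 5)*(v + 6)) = 1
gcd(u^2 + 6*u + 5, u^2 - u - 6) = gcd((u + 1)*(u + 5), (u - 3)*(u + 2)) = 1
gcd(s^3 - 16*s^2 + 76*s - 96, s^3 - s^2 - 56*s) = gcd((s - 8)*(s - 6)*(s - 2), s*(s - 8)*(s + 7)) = s - 8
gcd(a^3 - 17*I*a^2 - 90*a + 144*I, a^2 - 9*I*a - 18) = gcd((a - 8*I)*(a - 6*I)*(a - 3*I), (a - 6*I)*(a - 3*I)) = a^2 - 9*I*a - 18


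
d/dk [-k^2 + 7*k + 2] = 7 - 2*k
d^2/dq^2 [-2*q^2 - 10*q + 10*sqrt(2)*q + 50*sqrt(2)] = -4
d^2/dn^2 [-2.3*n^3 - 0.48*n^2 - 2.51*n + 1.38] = -13.8*n - 0.96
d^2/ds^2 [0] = 0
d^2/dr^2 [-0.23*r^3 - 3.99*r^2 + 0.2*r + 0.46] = -1.38*r - 7.98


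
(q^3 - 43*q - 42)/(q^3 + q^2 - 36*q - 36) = (q - 7)/(q - 6)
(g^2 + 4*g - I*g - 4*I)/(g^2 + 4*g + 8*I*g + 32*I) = (g - I)/(g + 8*I)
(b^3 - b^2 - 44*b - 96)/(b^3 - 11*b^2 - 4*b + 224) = (b + 3)/(b - 7)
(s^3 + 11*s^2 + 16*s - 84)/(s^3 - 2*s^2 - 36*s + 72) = (s + 7)/(s - 6)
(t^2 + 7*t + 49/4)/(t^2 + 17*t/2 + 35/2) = (t + 7/2)/(t + 5)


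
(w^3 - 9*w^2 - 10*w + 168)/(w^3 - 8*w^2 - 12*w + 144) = (w - 7)/(w - 6)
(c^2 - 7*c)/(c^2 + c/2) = 2*(c - 7)/(2*c + 1)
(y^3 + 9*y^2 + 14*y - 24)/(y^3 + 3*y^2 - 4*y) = (y + 6)/y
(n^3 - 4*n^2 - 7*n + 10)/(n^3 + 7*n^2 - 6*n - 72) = (n^3 - 4*n^2 - 7*n + 10)/(n^3 + 7*n^2 - 6*n - 72)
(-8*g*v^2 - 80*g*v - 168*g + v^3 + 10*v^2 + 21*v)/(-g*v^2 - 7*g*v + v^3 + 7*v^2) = (-8*g*v - 24*g + v^2 + 3*v)/(v*(-g + v))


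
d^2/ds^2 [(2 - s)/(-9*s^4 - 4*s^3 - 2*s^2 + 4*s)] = 4*(243*s^7 - 666*s^6 - 489*s^5 - 192*s^4 + 18*s^3 + 36*s^2 + 24*s - 16)/(s^3*(729*s^9 + 972*s^8 + 918*s^7 - 476*s^6 - 660*s^5 - 576*s^4 + 248*s^3 + 144*s^2 + 96*s - 64))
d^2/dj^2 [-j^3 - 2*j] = -6*j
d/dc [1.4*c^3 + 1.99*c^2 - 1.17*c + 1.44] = 4.2*c^2 + 3.98*c - 1.17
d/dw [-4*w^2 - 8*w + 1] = -8*w - 8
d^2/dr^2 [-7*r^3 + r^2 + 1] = 2 - 42*r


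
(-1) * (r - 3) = 3 - r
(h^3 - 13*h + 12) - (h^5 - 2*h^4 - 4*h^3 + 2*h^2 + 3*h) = -h^5 + 2*h^4 + 5*h^3 - 2*h^2 - 16*h + 12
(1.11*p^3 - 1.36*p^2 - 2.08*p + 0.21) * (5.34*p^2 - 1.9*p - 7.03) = 5.9274*p^5 - 9.3714*p^4 - 16.3265*p^3 + 14.6342*p^2 + 14.2234*p - 1.4763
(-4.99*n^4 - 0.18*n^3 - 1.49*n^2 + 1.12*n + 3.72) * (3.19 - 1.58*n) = 7.8842*n^5 - 15.6337*n^4 + 1.78*n^3 - 6.5227*n^2 - 2.3048*n + 11.8668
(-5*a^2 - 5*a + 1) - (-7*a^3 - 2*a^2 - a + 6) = 7*a^3 - 3*a^2 - 4*a - 5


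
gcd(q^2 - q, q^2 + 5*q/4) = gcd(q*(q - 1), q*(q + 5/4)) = q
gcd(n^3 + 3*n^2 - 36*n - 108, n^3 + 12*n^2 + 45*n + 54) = n^2 + 9*n + 18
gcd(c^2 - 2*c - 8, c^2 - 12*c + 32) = c - 4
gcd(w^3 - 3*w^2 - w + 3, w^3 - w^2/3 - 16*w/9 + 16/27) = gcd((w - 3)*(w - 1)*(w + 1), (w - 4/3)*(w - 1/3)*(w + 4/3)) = 1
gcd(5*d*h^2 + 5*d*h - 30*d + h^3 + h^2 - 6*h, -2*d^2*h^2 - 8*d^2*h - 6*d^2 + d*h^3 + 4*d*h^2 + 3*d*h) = h + 3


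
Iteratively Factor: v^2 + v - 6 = (v - 2)*(v + 3)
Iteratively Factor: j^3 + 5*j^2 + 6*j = (j + 3)*(j^2 + 2*j) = (j + 2)*(j + 3)*(j)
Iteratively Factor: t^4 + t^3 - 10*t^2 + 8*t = (t - 1)*(t^3 + 2*t^2 - 8*t) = t*(t - 1)*(t^2 + 2*t - 8) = t*(t - 1)*(t + 4)*(t - 2)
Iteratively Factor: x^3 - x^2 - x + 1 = (x + 1)*(x^2 - 2*x + 1) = (x - 1)*(x + 1)*(x - 1)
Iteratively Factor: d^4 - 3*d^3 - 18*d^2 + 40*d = (d - 5)*(d^3 + 2*d^2 - 8*d) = (d - 5)*(d - 2)*(d^2 + 4*d) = d*(d - 5)*(d - 2)*(d + 4)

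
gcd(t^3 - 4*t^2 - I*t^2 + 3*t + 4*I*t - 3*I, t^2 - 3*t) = t - 3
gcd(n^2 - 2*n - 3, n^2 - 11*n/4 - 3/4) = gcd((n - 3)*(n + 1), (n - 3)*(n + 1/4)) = n - 3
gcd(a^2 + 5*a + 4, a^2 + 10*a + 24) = a + 4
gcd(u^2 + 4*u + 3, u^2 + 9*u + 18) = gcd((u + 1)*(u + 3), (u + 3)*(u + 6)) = u + 3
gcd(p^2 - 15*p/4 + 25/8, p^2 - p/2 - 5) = p - 5/2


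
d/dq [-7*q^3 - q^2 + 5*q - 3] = -21*q^2 - 2*q + 5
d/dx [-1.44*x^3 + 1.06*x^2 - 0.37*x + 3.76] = -4.32*x^2 + 2.12*x - 0.37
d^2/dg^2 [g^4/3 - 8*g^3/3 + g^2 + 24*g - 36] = 4*g^2 - 16*g + 2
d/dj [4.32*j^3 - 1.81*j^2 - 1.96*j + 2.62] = 12.96*j^2 - 3.62*j - 1.96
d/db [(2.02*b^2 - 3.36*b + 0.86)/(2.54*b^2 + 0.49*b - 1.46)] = (9.5242*b^2 - 10.2672*b + 4.4842)/(6.4516*b^4 + 2.4892*b^3 - 7.1767*b^2 - 1.4308*b + 2.1316)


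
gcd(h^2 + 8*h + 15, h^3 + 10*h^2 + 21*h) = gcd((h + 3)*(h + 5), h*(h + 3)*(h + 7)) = h + 3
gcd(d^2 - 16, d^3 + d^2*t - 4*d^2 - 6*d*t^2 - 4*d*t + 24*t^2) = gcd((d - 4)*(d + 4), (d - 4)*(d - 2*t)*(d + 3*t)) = d - 4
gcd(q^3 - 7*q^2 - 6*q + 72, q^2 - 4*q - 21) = q + 3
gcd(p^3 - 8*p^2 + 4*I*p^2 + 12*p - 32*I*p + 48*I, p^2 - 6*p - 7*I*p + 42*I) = p - 6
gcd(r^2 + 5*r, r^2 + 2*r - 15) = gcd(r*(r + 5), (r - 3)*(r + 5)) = r + 5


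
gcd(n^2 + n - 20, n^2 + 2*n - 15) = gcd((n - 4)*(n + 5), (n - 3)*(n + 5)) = n + 5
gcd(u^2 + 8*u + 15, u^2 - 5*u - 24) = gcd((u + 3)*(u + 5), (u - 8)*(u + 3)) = u + 3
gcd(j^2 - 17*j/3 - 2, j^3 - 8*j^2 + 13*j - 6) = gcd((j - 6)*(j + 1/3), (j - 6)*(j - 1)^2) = j - 6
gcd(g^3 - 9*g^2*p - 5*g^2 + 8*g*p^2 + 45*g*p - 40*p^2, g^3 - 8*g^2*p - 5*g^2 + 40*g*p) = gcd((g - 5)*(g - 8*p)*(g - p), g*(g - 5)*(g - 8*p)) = -g^2 + 8*g*p + 5*g - 40*p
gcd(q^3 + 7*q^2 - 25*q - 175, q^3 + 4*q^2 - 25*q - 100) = q^2 - 25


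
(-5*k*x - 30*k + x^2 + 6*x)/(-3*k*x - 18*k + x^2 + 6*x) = (-5*k + x)/(-3*k + x)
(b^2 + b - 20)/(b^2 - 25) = (b - 4)/(b - 5)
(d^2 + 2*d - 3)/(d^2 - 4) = (d^2 + 2*d - 3)/(d^2 - 4)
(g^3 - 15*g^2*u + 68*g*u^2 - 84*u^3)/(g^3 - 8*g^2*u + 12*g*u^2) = (g - 7*u)/g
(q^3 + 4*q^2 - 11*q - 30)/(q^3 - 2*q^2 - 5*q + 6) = (q + 5)/(q - 1)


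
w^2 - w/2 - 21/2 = (w - 7/2)*(w + 3)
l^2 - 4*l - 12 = (l - 6)*(l + 2)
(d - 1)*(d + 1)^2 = d^3 + d^2 - d - 1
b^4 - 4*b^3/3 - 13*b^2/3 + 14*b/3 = b*(b - 7/3)*(b - 1)*(b + 2)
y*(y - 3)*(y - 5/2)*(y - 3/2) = y^4 - 7*y^3 + 63*y^2/4 - 45*y/4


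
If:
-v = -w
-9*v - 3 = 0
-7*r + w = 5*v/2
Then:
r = 1/14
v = -1/3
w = -1/3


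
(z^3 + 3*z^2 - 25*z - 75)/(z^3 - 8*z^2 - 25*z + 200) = (z + 3)/(z - 8)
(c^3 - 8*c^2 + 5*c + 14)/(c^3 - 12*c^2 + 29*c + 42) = (c - 2)/(c - 6)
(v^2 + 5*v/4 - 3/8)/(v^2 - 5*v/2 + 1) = (8*v^2 + 10*v - 3)/(4*(2*v^2 - 5*v + 2))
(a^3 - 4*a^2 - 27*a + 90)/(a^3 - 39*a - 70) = (a^2 - 9*a + 18)/(a^2 - 5*a - 14)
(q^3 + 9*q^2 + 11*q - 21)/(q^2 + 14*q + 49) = (q^2 + 2*q - 3)/(q + 7)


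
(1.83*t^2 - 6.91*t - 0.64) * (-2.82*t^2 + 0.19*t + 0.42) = -5.1606*t^4 + 19.8339*t^3 + 1.2605*t^2 - 3.0238*t - 0.2688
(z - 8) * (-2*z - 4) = -2*z^2 + 12*z + 32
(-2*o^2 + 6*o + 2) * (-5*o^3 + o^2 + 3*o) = 10*o^5 - 32*o^4 - 10*o^3 + 20*o^2 + 6*o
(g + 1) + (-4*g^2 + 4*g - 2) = -4*g^2 + 5*g - 1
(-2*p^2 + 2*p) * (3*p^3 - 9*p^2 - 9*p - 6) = -6*p^5 + 24*p^4 - 6*p^2 - 12*p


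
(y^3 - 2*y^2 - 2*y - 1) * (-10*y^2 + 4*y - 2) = -10*y^5 + 24*y^4 + 10*y^3 + 6*y^2 + 2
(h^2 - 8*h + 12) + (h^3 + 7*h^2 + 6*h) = h^3 + 8*h^2 - 2*h + 12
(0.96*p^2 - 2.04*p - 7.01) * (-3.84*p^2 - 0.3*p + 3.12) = -3.6864*p^4 + 7.5456*p^3 + 30.5256*p^2 - 4.2618*p - 21.8712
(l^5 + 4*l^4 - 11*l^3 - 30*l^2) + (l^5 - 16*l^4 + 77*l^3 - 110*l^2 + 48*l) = 2*l^5 - 12*l^4 + 66*l^3 - 140*l^2 + 48*l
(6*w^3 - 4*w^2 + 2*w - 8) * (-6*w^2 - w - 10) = -36*w^5 + 18*w^4 - 68*w^3 + 86*w^2 - 12*w + 80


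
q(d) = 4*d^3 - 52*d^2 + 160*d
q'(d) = 12*d^2 - 104*d + 160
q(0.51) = 68.61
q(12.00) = 1344.00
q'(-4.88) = 953.29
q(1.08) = 117.19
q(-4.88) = -2484.01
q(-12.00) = -16320.00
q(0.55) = 72.94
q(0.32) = 46.01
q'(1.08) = 61.68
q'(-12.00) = 3136.00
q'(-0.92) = 265.84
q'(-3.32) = 637.55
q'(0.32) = 127.95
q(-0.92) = -194.33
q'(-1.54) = 348.62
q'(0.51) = 110.08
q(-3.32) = -1250.74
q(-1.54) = -384.33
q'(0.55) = 106.43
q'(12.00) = 640.00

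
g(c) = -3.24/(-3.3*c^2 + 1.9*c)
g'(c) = -3.24*(6.6*c - 1.9)/(-3.3*c^2 + 1.9*c)^2 = (6.156 - 21.384*c)/(c^2*(3.3*c - 1.9)^2)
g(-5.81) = 0.03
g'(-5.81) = 0.01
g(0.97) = 2.57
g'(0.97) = -9.16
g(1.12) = 1.61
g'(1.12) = -4.40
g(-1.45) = 0.33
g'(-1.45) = 0.40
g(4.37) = 0.06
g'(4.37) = -0.03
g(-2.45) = 0.13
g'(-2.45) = 0.10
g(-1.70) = 0.25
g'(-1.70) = 0.26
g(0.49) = -23.36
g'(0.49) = -224.77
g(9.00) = 0.01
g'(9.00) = -0.00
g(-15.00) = 0.00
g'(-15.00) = 0.00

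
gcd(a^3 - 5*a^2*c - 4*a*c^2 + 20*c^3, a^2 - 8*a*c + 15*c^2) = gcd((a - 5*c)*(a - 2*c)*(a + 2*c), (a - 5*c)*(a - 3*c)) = a - 5*c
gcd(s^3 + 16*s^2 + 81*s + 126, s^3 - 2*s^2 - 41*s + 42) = s + 6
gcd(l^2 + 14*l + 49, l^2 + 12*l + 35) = l + 7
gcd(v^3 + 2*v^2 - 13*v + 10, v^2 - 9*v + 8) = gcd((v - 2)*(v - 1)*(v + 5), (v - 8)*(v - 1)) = v - 1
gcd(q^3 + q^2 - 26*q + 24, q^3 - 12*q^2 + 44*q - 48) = q - 4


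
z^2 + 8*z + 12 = (z + 2)*(z + 6)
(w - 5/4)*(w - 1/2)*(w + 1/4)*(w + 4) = w^4 + 5*w^3/2 - 93*w^2/16 + 29*w/32 + 5/8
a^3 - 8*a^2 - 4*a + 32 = (a - 8)*(a - 2)*(a + 2)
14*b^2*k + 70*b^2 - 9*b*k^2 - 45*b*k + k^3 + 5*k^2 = (-7*b + k)*(-2*b + k)*(k + 5)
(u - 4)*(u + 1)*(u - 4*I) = u^3 - 3*u^2 - 4*I*u^2 - 4*u + 12*I*u + 16*I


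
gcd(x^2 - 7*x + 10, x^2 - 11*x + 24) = 1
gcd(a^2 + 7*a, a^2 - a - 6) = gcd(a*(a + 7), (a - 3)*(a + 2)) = 1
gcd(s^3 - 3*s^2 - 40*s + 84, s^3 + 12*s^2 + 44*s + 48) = s + 6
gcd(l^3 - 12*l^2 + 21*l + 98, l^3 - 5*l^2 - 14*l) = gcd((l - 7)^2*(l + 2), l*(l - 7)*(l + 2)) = l^2 - 5*l - 14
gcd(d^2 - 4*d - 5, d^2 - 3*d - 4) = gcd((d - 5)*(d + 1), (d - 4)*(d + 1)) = d + 1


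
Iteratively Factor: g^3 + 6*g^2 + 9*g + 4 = (g + 1)*(g^2 + 5*g + 4) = (g + 1)^2*(g + 4)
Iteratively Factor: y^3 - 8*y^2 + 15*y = (y)*(y^2 - 8*y + 15) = y*(y - 3)*(y - 5)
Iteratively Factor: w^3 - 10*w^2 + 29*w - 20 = (w - 5)*(w^2 - 5*w + 4) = (w - 5)*(w - 1)*(w - 4)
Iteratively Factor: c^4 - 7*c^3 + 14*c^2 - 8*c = (c - 4)*(c^3 - 3*c^2 + 2*c) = (c - 4)*(c - 1)*(c^2 - 2*c) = (c - 4)*(c - 2)*(c - 1)*(c)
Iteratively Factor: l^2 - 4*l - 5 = (l + 1)*(l - 5)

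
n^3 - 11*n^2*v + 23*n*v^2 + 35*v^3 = (n - 7*v)*(n - 5*v)*(n + v)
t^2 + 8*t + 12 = (t + 2)*(t + 6)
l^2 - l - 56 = (l - 8)*(l + 7)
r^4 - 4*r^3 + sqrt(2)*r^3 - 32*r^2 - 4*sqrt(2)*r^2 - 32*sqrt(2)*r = r*(r - 8)*(r + 4)*(r + sqrt(2))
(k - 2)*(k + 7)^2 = k^3 + 12*k^2 + 21*k - 98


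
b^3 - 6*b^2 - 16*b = b*(b - 8)*(b + 2)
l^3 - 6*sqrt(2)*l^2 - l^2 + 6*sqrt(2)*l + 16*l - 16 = (l - 1)*(l - 4*sqrt(2))*(l - 2*sqrt(2))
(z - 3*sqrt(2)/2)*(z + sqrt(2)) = z^2 - sqrt(2)*z/2 - 3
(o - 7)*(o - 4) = o^2 - 11*o + 28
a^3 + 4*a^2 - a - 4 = (a - 1)*(a + 1)*(a + 4)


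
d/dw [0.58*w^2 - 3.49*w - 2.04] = 1.16*w - 3.49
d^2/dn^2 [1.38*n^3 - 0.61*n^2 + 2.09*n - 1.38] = 8.28*n - 1.22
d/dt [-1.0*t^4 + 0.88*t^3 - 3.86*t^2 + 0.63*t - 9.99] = -4.0*t^3 + 2.64*t^2 - 7.72*t + 0.63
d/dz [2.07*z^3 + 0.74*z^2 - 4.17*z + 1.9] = 6.21*z^2 + 1.48*z - 4.17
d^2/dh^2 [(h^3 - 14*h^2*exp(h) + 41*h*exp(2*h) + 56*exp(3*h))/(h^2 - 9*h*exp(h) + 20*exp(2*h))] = (-5*h^6 + 39*h^5*exp(h) + 537*h^4*exp(2*h) + 96*h^4*exp(h) - 6423*h^3*exp(3*h) - 1872*h^3*exp(2*h) - 48*h^3*exp(h) + 22164*h^2*exp(4*h) + 11088*h^2*exp(3*h) + 936*h^2*exp(2*h) - 30240*h*exp(5*h) - 20784*h*exp(4*h) - 5544*h*exp(3*h) + 22400*exp(6*h) + 10392*exp(4*h))*exp(h)/(h^6 - 27*h^5*exp(h) + 303*h^4*exp(2*h) - 1809*h^3*exp(3*h) + 6060*h^2*exp(4*h) - 10800*h*exp(5*h) + 8000*exp(6*h))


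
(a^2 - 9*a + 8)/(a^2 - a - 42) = (-a^2 + 9*a - 8)/(-a^2 + a + 42)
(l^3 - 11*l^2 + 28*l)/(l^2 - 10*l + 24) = l*(l - 7)/(l - 6)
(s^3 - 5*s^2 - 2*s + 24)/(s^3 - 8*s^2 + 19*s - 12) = (s + 2)/(s - 1)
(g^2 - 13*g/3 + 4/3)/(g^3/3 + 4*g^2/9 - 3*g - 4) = 3*(3*g^2 - 13*g + 4)/(3*g^3 + 4*g^2 - 27*g - 36)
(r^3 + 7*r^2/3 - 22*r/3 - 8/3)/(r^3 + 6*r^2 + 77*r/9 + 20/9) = 3*(r - 2)/(3*r + 5)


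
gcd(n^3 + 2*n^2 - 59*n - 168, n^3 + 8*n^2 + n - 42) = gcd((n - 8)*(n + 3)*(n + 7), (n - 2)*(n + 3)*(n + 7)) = n^2 + 10*n + 21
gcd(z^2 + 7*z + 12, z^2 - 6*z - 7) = 1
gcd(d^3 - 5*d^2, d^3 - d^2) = d^2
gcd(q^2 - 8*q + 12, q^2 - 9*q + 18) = q - 6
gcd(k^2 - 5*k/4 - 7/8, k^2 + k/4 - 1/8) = k + 1/2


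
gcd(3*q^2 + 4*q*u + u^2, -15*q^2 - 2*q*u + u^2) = 3*q + u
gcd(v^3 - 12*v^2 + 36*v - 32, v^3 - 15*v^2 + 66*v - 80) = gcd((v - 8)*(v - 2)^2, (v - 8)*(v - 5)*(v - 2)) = v^2 - 10*v + 16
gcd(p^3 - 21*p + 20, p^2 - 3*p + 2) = p - 1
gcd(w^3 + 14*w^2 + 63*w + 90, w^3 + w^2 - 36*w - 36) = w + 6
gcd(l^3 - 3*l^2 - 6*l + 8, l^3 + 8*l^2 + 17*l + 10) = l + 2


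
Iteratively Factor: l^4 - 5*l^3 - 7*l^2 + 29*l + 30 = (l - 5)*(l^3 - 7*l - 6) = (l - 5)*(l + 1)*(l^2 - l - 6) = (l - 5)*(l - 3)*(l + 1)*(l + 2)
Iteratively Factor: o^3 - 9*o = (o)*(o^2 - 9) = o*(o - 3)*(o + 3)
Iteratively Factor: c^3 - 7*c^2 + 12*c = (c - 4)*(c^2 - 3*c) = (c - 4)*(c - 3)*(c)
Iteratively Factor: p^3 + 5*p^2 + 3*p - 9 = (p + 3)*(p^2 + 2*p - 3) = (p - 1)*(p + 3)*(p + 3)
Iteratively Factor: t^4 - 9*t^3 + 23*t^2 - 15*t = (t)*(t^3 - 9*t^2 + 23*t - 15) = t*(t - 1)*(t^2 - 8*t + 15) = t*(t - 5)*(t - 1)*(t - 3)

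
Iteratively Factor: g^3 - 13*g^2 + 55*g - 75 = (g - 5)*(g^2 - 8*g + 15) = (g - 5)*(g - 3)*(g - 5)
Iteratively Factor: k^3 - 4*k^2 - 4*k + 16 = (k + 2)*(k^2 - 6*k + 8) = (k - 2)*(k + 2)*(k - 4)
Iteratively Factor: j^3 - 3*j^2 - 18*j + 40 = (j - 2)*(j^2 - j - 20) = (j - 2)*(j + 4)*(j - 5)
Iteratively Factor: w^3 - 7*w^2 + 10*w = (w - 2)*(w^2 - 5*w) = w*(w - 2)*(w - 5)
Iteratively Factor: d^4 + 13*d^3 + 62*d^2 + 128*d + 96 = (d + 3)*(d^3 + 10*d^2 + 32*d + 32) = (d + 3)*(d + 4)*(d^2 + 6*d + 8) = (d + 3)*(d + 4)^2*(d + 2)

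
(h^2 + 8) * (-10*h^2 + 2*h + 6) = -10*h^4 + 2*h^3 - 74*h^2 + 16*h + 48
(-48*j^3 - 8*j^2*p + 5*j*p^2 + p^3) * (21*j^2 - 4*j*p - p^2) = -1008*j^5 + 24*j^4*p + 185*j^3*p^2 + 9*j^2*p^3 - 9*j*p^4 - p^5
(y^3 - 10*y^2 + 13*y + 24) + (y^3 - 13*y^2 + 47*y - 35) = 2*y^3 - 23*y^2 + 60*y - 11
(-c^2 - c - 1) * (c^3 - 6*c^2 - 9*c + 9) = -c^5 + 5*c^4 + 14*c^3 + 6*c^2 - 9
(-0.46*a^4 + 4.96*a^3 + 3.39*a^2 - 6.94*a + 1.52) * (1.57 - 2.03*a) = 0.9338*a^5 - 10.791*a^4 + 0.905500000000001*a^3 + 19.4105*a^2 - 13.9814*a + 2.3864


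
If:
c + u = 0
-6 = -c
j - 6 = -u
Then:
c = 6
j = 12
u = -6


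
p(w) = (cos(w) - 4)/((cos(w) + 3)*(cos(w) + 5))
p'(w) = (cos(w) - 4)*sin(w)/((cos(w) + 3)*(cos(w) + 5)^2) + (cos(w) - 4)*sin(w)/((cos(w) + 3)^2*(cos(w) + 5)) - sin(w)/((cos(w) + 3)*(cos(w) + 5)) = (cos(w)^2 - 8*cos(w) - 47)*sin(w)/((cos(w) + 3)^2*(cos(w) + 5)^2)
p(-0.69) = -0.15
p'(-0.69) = 0.07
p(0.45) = -0.13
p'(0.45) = -0.04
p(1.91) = -0.35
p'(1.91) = -0.27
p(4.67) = -0.28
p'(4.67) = 0.22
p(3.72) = -0.54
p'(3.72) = 0.27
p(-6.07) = -0.13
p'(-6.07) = -0.02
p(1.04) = -0.18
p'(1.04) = -0.12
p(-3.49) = -0.59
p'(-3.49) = -0.19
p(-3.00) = -0.62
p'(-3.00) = 0.08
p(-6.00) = -0.13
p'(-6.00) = -0.03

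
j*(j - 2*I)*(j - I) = j^3 - 3*I*j^2 - 2*j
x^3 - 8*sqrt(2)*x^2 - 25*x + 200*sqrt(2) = (x - 5)*(x + 5)*(x - 8*sqrt(2))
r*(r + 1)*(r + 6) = r^3 + 7*r^2 + 6*r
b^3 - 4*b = b*(b - 2)*(b + 2)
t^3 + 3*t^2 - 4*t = t*(t - 1)*(t + 4)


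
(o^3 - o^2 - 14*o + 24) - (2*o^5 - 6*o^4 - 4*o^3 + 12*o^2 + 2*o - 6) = -2*o^5 + 6*o^4 + 5*o^3 - 13*o^2 - 16*o + 30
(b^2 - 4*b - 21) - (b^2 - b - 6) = -3*b - 15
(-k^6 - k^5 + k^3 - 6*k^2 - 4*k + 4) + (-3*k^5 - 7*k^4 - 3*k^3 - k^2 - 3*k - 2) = -k^6 - 4*k^5 - 7*k^4 - 2*k^3 - 7*k^2 - 7*k + 2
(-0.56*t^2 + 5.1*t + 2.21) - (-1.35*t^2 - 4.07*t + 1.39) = 0.79*t^2 + 9.17*t + 0.82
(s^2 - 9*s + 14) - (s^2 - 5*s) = 14 - 4*s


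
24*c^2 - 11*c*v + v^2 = (-8*c + v)*(-3*c + v)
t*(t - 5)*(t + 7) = t^3 + 2*t^2 - 35*t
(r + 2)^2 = r^2 + 4*r + 4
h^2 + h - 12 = (h - 3)*(h + 4)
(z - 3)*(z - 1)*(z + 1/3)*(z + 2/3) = z^4 - 3*z^3 - 7*z^2/9 + 19*z/9 + 2/3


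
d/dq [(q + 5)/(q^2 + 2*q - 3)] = (q^2 + 2*q - 2*(q + 1)*(q + 5) - 3)/(q^2 + 2*q - 3)^2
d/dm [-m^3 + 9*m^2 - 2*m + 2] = -3*m^2 + 18*m - 2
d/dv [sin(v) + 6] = cos(v)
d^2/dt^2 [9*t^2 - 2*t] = 18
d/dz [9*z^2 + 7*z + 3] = 18*z + 7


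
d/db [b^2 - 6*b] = 2*b - 6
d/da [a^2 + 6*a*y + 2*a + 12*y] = 2*a + 6*y + 2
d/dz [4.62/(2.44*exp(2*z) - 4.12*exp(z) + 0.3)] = (19.0344 - 22.5456*exp(z))*exp(z)/(2.44*exp(2*z) - 4.12*exp(z) + 0.3)^2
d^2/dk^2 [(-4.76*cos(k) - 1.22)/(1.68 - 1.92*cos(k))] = (19.851264*sin(k)^2 - 17.369856*cos(k) + 19.851264)/(7.077888*cos(k)^3 - 18.579456*cos(k)^2 + 16.257024*cos(k) - 4.741632)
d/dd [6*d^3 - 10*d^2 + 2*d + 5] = 18*d^2 - 20*d + 2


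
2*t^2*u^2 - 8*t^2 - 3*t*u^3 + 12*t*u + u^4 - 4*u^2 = (-2*t + u)*(-t + u)*(u - 2)*(u + 2)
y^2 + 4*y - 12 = (y - 2)*(y + 6)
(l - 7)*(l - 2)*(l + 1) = l^3 - 8*l^2 + 5*l + 14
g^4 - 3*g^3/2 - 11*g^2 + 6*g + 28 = (g - 7/2)*(g - 2)*(g + 2)^2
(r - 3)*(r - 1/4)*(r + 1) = r^3 - 9*r^2/4 - 5*r/2 + 3/4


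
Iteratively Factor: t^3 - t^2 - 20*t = (t - 5)*(t^2 + 4*t) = (t - 5)*(t + 4)*(t)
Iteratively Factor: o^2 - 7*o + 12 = (o - 4)*(o - 3)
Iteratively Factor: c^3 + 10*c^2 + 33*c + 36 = (c + 4)*(c^2 + 6*c + 9) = (c + 3)*(c + 4)*(c + 3)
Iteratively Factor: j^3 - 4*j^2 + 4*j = (j)*(j^2 - 4*j + 4) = j*(j - 2)*(j - 2)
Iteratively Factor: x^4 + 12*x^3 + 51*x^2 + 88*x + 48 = (x + 3)*(x^3 + 9*x^2 + 24*x + 16) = (x + 1)*(x + 3)*(x^2 + 8*x + 16) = (x + 1)*(x + 3)*(x + 4)*(x + 4)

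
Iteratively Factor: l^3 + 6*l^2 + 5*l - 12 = (l - 1)*(l^2 + 7*l + 12) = (l - 1)*(l + 3)*(l + 4)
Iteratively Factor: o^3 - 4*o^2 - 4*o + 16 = (o - 2)*(o^2 - 2*o - 8) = (o - 2)*(o + 2)*(o - 4)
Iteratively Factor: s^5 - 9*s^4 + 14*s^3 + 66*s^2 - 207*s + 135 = (s - 5)*(s^4 - 4*s^3 - 6*s^2 + 36*s - 27) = (s - 5)*(s - 3)*(s^3 - s^2 - 9*s + 9) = (s - 5)*(s - 3)*(s + 3)*(s^2 - 4*s + 3) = (s - 5)*(s - 3)^2*(s + 3)*(s - 1)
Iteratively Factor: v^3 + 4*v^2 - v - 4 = (v + 1)*(v^2 + 3*v - 4) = (v + 1)*(v + 4)*(v - 1)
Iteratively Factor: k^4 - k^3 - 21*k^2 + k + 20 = (k + 4)*(k^3 - 5*k^2 - k + 5) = (k - 5)*(k + 4)*(k^2 - 1) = (k - 5)*(k - 1)*(k + 4)*(k + 1)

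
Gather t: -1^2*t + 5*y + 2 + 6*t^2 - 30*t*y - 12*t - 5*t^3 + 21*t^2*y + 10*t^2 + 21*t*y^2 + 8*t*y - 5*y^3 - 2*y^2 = -5*t^3 + t^2*(21*y + 16) + t*(21*y^2 - 22*y - 13) - 5*y^3 - 2*y^2 + 5*y + 2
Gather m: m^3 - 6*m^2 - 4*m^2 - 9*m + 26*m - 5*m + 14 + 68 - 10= m^3 - 10*m^2 + 12*m + 72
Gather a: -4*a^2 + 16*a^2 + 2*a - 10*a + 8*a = 12*a^2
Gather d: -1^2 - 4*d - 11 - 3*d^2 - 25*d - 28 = -3*d^2 - 29*d - 40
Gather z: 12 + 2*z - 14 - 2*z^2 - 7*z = -2*z^2 - 5*z - 2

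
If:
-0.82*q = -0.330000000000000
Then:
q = 0.40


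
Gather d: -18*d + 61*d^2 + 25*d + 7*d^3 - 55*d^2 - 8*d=7*d^3 + 6*d^2 - d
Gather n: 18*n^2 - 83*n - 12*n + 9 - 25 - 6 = 18*n^2 - 95*n - 22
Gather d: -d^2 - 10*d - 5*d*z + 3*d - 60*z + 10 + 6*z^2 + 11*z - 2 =-d^2 + d*(-5*z - 7) + 6*z^2 - 49*z + 8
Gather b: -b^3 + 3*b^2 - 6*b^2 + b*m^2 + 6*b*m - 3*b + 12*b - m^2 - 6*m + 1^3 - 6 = -b^3 - 3*b^2 + b*(m^2 + 6*m + 9) - m^2 - 6*m - 5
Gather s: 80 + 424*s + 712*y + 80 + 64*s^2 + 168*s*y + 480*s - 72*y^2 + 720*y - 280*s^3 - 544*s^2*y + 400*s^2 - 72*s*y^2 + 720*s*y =-280*s^3 + s^2*(464 - 544*y) + s*(-72*y^2 + 888*y + 904) - 72*y^2 + 1432*y + 160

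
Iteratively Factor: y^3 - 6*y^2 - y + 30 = (y - 5)*(y^2 - y - 6) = (y - 5)*(y + 2)*(y - 3)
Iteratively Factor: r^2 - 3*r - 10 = (r + 2)*(r - 5)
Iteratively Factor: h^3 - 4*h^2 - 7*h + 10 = (h - 1)*(h^2 - 3*h - 10) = (h - 1)*(h + 2)*(h - 5)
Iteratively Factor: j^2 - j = (j - 1)*(j)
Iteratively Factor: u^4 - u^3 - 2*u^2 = (u)*(u^3 - u^2 - 2*u) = u^2*(u^2 - u - 2) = u^2*(u + 1)*(u - 2)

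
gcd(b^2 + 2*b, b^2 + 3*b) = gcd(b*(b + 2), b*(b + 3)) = b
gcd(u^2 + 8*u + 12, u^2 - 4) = u + 2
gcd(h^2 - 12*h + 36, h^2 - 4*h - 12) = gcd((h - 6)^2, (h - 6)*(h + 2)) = h - 6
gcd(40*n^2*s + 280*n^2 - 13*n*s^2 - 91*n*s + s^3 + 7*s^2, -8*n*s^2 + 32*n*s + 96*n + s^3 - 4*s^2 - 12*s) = -8*n + s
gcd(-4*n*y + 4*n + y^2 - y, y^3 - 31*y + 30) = y - 1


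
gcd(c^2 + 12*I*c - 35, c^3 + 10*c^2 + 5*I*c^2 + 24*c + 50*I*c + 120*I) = c + 5*I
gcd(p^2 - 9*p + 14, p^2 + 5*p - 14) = p - 2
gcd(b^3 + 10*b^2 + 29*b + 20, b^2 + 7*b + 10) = b + 5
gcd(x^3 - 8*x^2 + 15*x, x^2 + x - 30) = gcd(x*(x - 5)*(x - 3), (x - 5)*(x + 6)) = x - 5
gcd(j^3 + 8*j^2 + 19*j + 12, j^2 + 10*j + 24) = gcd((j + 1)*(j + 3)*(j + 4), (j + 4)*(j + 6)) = j + 4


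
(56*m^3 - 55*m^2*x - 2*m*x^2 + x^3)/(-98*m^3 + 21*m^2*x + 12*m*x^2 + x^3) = (8*m^2 - 9*m*x + x^2)/(-14*m^2 + 5*m*x + x^2)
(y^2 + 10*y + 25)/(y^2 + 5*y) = (y + 5)/y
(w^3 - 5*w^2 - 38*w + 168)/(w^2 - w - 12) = (w^2 - w - 42)/(w + 3)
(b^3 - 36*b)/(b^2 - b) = (b^2 - 36)/(b - 1)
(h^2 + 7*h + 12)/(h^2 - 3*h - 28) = (h + 3)/(h - 7)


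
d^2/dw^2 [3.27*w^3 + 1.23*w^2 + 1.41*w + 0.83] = 19.62*w + 2.46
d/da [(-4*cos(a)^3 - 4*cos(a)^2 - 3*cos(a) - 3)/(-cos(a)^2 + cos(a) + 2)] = (-4*cos(a)^2 + 16*cos(a) + 3)*sin(a)/(cos(a) - 2)^2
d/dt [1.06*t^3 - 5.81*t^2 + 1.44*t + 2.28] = 3.18*t^2 - 11.62*t + 1.44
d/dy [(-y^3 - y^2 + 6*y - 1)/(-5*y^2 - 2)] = (5*y^4 + 36*y^2 - 6*y - 12)/(25*y^4 + 20*y^2 + 4)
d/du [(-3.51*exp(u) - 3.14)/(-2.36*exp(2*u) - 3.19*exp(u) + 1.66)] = (-(3.51*exp(u) + 3.14)*(4.72*exp(u) + 3.19) + 8.2836*exp(2*u) + 11.1969*exp(u) - 5.8266)*exp(u)/(2.36*exp(2*u) + 3.19*exp(u) - 1.66)^2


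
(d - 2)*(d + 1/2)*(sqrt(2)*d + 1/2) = sqrt(2)*d^3 - 3*sqrt(2)*d^2/2 + d^2/2 - sqrt(2)*d - 3*d/4 - 1/2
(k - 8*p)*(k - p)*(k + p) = k^3 - 8*k^2*p - k*p^2 + 8*p^3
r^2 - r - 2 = (r - 2)*(r + 1)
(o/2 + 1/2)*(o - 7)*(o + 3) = o^3/2 - 3*o^2/2 - 25*o/2 - 21/2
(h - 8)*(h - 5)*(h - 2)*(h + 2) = h^4 - 13*h^3 + 36*h^2 + 52*h - 160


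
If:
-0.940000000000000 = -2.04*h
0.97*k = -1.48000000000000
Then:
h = 0.46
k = -1.53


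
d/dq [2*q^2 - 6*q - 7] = 4*q - 6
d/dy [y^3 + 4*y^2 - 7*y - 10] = 3*y^2 + 8*y - 7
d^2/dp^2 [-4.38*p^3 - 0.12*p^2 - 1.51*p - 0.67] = -26.28*p - 0.24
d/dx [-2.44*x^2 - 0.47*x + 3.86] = -4.88*x - 0.47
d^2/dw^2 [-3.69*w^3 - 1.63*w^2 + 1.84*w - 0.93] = -22.14*w - 3.26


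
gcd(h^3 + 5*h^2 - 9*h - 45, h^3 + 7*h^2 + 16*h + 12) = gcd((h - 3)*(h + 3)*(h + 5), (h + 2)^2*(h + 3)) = h + 3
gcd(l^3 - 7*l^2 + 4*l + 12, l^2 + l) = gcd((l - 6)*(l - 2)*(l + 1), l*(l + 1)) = l + 1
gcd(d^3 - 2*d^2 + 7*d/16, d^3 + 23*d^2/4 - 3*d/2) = d^2 - d/4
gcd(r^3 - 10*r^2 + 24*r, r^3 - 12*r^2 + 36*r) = r^2 - 6*r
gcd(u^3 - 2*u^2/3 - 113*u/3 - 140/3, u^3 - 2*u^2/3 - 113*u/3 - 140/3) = u^3 - 2*u^2/3 - 113*u/3 - 140/3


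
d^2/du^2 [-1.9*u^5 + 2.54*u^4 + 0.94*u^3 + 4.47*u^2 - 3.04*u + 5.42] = -38.0*u^3 + 30.48*u^2 + 5.64*u + 8.94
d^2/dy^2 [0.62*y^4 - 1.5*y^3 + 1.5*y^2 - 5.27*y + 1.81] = 7.44*y^2 - 9.0*y + 3.0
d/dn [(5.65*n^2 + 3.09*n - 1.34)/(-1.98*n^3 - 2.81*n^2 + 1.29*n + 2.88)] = (11.187*n^4 + 12.2364*n^3 + 8.0118*n^2 + 25.0132*n + 10.6278)/(3.9204*n^6 + 11.1276*n^5 + 2.7877*n^4 - 18.6546*n^3 - 14.5215*n^2 + 7.4304*n + 8.2944)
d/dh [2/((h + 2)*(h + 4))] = 4*(-h - 3)/(h^4 + 12*h^3 + 52*h^2 + 96*h + 64)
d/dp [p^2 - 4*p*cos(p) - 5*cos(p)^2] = 4*p*sin(p) + 2*p + 5*sin(2*p) - 4*cos(p)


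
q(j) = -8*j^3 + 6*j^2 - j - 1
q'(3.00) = -181.00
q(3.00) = -166.00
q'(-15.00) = -5581.00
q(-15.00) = 28364.00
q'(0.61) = -2.61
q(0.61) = -1.19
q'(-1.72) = -92.64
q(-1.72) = 59.18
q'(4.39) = -410.85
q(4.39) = -566.59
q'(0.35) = 0.26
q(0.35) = -0.96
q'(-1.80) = -100.36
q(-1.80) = 66.90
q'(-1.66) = -87.05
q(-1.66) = 53.79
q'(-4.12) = -457.83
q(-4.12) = 664.44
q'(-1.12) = -44.55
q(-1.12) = 18.89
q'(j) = -24*j^2 + 12*j - 1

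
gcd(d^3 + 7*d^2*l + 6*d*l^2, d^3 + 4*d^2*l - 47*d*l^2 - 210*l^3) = d + 6*l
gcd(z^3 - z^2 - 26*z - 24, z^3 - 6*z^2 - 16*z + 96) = z^2 - 2*z - 24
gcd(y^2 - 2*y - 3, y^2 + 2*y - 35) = 1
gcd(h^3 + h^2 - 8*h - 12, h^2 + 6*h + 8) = h + 2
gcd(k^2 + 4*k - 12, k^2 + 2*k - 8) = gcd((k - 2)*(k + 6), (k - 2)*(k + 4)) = k - 2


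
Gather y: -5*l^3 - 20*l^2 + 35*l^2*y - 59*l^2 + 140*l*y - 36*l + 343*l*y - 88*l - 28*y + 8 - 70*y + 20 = -5*l^3 - 79*l^2 - 124*l + y*(35*l^2 + 483*l - 98) + 28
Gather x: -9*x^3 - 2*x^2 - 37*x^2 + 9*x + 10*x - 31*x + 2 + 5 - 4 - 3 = -9*x^3 - 39*x^2 - 12*x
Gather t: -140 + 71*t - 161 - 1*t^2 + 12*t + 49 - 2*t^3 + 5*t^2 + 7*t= -2*t^3 + 4*t^2 + 90*t - 252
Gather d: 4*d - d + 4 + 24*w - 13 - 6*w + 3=3*d + 18*w - 6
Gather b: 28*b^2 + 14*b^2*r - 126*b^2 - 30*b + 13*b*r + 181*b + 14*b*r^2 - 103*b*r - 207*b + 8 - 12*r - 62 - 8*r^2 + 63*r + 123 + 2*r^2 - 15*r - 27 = b^2*(14*r - 98) + b*(14*r^2 - 90*r - 56) - 6*r^2 + 36*r + 42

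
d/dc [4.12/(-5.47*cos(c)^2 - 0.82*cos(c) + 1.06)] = -(45.0728*cos(c) + 3.3784)*sin(c)/(5.47*cos(c)^2 + 0.82*cos(c) - 1.06)^2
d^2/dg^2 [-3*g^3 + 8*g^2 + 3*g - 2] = 16 - 18*g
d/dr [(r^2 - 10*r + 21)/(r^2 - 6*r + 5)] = 4*(r^2 - 8*r + 19)/(r^4 - 12*r^3 + 46*r^2 - 60*r + 25)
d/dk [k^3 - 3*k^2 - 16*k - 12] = 3*k^2 - 6*k - 16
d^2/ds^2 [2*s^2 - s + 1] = 4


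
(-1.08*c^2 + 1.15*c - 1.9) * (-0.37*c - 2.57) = 0.3996*c^3 + 2.3501*c^2 - 2.2525*c + 4.883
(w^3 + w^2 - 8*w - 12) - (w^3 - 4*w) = w^2 - 4*w - 12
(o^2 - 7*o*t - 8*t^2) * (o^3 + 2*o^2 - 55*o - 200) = o^5 - 7*o^4*t + 2*o^4 - 8*o^3*t^2 - 14*o^3*t - 55*o^3 - 16*o^2*t^2 + 385*o^2*t - 200*o^2 + 440*o*t^2 + 1400*o*t + 1600*t^2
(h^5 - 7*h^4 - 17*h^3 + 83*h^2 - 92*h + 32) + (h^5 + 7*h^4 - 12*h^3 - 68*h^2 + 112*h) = 2*h^5 - 29*h^3 + 15*h^2 + 20*h + 32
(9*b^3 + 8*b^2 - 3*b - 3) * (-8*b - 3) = -72*b^4 - 91*b^3 + 33*b + 9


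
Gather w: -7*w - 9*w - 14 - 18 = -16*w - 32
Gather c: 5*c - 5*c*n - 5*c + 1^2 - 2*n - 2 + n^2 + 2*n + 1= -5*c*n + n^2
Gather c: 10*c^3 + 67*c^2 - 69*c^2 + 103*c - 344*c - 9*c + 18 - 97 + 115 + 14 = 10*c^3 - 2*c^2 - 250*c + 50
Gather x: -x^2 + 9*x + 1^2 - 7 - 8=-x^2 + 9*x - 14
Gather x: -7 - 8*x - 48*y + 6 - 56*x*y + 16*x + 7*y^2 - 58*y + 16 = x*(8 - 56*y) + 7*y^2 - 106*y + 15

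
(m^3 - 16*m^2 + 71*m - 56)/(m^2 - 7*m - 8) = (m^2 - 8*m + 7)/(m + 1)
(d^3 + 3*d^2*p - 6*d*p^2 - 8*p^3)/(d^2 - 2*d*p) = d + 5*p + 4*p^2/d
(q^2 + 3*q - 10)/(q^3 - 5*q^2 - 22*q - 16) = (-q^2 - 3*q + 10)/(-q^3 + 5*q^2 + 22*q + 16)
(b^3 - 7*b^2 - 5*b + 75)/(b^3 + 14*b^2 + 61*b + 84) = (b^2 - 10*b + 25)/(b^2 + 11*b + 28)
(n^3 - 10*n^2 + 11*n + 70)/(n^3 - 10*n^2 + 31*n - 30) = (n^2 - 5*n - 14)/(n^2 - 5*n + 6)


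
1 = 1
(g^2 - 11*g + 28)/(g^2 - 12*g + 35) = (g - 4)/(g - 5)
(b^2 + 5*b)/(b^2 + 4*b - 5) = b/(b - 1)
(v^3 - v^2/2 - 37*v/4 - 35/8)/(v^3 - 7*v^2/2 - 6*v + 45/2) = (v^2 - 3*v - 7/4)/(v^2 - 6*v + 9)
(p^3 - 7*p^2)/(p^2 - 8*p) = p*(p - 7)/(p - 8)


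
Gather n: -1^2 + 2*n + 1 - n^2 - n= -n^2 + n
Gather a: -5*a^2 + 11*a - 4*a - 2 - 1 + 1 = -5*a^2 + 7*a - 2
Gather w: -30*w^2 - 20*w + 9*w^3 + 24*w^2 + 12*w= 9*w^3 - 6*w^2 - 8*w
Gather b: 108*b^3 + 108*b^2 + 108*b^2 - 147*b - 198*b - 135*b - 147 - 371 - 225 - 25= 108*b^3 + 216*b^2 - 480*b - 768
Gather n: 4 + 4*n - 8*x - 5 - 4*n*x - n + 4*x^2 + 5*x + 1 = n*(3 - 4*x) + 4*x^2 - 3*x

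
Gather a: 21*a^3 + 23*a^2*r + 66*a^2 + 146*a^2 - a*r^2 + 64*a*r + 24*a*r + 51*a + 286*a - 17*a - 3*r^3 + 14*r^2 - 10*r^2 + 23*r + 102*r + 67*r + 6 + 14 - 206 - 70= 21*a^3 + a^2*(23*r + 212) + a*(-r^2 + 88*r + 320) - 3*r^3 + 4*r^2 + 192*r - 256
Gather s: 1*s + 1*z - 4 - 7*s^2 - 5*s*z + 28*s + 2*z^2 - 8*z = -7*s^2 + s*(29 - 5*z) + 2*z^2 - 7*z - 4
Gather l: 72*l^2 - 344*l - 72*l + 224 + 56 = 72*l^2 - 416*l + 280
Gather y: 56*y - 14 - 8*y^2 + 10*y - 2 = -8*y^2 + 66*y - 16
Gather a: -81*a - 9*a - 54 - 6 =-90*a - 60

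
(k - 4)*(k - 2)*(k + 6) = k^3 - 28*k + 48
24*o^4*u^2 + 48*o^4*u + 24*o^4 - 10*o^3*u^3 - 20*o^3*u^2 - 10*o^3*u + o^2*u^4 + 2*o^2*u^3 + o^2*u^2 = (-6*o + u)*(-4*o + u)*(o*u + o)^2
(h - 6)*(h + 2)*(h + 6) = h^3 + 2*h^2 - 36*h - 72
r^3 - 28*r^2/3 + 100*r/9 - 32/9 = (r - 8)*(r - 2/3)^2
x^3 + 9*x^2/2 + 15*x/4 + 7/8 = (x + 1/2)^2*(x + 7/2)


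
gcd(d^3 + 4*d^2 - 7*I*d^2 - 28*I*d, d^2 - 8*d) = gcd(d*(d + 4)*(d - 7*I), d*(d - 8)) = d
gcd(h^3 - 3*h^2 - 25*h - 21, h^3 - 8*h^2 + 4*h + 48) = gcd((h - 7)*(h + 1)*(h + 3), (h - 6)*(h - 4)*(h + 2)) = 1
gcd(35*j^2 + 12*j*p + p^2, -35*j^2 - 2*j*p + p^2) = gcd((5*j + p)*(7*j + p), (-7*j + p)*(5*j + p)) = 5*j + p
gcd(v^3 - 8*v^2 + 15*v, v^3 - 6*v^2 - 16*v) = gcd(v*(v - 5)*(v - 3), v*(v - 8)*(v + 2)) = v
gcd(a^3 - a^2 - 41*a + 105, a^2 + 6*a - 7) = a + 7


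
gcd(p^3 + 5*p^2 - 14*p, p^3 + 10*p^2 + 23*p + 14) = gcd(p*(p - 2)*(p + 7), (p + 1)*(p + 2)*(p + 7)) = p + 7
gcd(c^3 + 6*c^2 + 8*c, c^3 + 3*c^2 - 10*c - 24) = c^2 + 6*c + 8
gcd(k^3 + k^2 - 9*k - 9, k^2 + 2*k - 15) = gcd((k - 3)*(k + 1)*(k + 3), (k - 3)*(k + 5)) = k - 3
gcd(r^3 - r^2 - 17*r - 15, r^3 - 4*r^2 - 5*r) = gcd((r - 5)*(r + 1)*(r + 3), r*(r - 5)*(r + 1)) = r^2 - 4*r - 5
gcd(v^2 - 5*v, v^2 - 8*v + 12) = 1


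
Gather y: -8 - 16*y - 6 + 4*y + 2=-12*y - 12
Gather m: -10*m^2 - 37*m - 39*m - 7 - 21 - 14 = -10*m^2 - 76*m - 42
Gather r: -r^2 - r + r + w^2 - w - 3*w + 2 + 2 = -r^2 + w^2 - 4*w + 4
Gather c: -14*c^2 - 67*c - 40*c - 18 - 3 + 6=-14*c^2 - 107*c - 15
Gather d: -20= -20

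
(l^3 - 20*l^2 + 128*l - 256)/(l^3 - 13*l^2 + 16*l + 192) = (l - 4)/(l + 3)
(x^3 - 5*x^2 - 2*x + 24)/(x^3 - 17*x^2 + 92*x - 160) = (x^2 - x - 6)/(x^2 - 13*x + 40)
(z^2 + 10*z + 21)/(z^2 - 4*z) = (z^2 + 10*z + 21)/(z*(z - 4))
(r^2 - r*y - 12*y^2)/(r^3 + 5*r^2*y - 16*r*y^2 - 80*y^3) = (r + 3*y)/(r^2 + 9*r*y + 20*y^2)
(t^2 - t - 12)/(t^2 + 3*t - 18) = (t^2 - t - 12)/(t^2 + 3*t - 18)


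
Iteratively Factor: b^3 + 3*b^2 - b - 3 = (b + 3)*(b^2 - 1) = (b + 1)*(b + 3)*(b - 1)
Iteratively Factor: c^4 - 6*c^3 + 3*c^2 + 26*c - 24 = (c + 2)*(c^3 - 8*c^2 + 19*c - 12) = (c - 1)*(c + 2)*(c^2 - 7*c + 12) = (c - 3)*(c - 1)*(c + 2)*(c - 4)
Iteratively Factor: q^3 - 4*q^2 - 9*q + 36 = (q + 3)*(q^2 - 7*q + 12) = (q - 3)*(q + 3)*(q - 4)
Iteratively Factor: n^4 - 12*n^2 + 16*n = (n - 2)*(n^3 + 2*n^2 - 8*n) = n*(n - 2)*(n^2 + 2*n - 8) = n*(n - 2)*(n + 4)*(n - 2)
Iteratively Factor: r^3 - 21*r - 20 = (r + 1)*(r^2 - r - 20) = (r - 5)*(r + 1)*(r + 4)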